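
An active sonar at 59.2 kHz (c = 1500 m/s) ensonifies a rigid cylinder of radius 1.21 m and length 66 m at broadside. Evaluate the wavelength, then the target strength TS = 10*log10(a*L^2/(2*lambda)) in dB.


Step 1: lambda = c/f = 1500/59200 = 0.02534 m
Step 2: TS = 10*log10(a*L^2/(2*lambda)) = 10*log10(1.21*66^2/(2*0.02534)) = 50.17

50.17 dB


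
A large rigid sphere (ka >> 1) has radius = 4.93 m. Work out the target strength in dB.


7.84 dB


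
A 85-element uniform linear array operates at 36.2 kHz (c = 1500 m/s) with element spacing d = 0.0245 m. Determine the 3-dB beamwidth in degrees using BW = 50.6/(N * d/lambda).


Step 1: lambda = 1500/36200 = 0.04144 m
Step 2: d/lambda = 0.0245/0.04144 = 0.5912
Step 3: BW = 50.6/(N * d/lambda) = 50.6/(85 * 0.5912) = 1.01

1.01 deg


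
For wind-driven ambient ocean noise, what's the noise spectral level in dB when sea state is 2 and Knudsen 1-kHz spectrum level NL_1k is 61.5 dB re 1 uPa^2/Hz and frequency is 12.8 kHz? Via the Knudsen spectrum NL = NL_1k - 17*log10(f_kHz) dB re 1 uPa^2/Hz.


NL = NL_1k - 17*log10(f_kHz) = 61.5 - 17*log10(12.8) = 61.5 - (18.82) = 42.68

42.68 dB


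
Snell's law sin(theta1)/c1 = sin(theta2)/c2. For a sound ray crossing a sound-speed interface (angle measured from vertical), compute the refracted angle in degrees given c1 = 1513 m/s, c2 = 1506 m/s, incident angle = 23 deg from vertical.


sin(theta2) = (c2/c1)*sin(theta1) = (1506/1513)*sin(23 deg) = 0.38892
theta2 = arcsin(0.38892) = 22.89

22.89 deg


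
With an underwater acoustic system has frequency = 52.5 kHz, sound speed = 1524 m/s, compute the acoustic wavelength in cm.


2.9 cm


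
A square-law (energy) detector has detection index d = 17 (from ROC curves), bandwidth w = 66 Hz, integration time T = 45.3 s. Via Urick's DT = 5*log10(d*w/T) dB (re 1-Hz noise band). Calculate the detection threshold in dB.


DT = 5*log10(d*w/T) = 5*log10(17 * 66 / 45.3) = 5*log10(24.77) = 6.97

6.97 dB


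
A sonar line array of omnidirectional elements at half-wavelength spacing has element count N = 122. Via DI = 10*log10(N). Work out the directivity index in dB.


20.86 dB


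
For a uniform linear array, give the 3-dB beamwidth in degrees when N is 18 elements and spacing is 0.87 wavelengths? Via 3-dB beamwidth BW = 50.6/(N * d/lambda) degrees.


3.23 deg


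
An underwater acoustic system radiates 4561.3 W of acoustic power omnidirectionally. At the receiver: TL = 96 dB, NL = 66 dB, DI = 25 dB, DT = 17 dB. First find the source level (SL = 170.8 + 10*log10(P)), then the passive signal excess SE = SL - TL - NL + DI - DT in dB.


Step 1: SL = 170.8 + 10*log10(4561.3) = 207.39 dB
Step 2: SE = SL - TL - NL + DI - DT = 207.39 - 96 - 66 + 25 - 17 = 53.39

53.39 dB


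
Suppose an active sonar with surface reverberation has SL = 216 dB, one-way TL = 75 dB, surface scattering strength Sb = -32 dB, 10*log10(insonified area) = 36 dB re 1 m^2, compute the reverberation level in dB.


70 dB


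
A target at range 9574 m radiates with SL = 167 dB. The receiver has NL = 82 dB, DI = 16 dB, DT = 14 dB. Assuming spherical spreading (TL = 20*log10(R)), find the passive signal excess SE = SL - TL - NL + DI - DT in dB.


Step 1: TL = 20*log10(9574) = 79.62 dB
Step 2: SE = 167 - 79.62 - 82 + 16 - 14 = 7.38

7.38 dB


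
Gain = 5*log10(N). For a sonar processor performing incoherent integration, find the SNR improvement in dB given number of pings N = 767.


14.42 dB


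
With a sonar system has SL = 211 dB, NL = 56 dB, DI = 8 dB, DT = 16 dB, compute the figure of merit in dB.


FOM = SL - NL + DI - DT = 211 - 56 + 8 - 16 = 147

147 dB


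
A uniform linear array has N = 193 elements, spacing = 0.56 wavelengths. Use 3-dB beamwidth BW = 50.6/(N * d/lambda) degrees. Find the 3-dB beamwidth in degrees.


0.47 deg


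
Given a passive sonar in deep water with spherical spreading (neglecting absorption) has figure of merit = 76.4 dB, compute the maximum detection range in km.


At max range FOM = TL, so 20*log10(R) = 76.4
R = 10^(76.4/20) = 6606.93 m = 6.61 km

6.61 km


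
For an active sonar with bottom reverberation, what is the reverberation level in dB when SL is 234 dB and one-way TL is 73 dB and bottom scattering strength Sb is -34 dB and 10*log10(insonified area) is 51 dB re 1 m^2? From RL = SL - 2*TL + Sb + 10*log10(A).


RL = SL - 2*TL + Sb + 10*log10(A) = 234 - 2*73 + (-34) + 51 = 105

105 dB


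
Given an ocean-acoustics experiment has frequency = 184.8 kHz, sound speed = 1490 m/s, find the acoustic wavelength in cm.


lambda = c/f = 1490 / 184800 = 0.0081 m = 0.81 cm

0.81 cm


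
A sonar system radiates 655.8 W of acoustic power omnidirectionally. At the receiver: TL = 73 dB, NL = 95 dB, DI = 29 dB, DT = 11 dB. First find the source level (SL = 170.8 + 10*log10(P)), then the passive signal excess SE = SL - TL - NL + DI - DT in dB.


Step 1: SL = 170.8 + 10*log10(655.8) = 198.97 dB
Step 2: SE = SL - TL - NL + DI - DT = 198.97 - 73 - 95 + 29 - 11 = 48.97

48.97 dB


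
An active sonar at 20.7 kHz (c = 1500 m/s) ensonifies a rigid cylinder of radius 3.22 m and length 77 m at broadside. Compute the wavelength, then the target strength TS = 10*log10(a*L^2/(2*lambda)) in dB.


Step 1: lambda = c/f = 1500/20700 = 0.07246 m
Step 2: TS = 10*log10(a*L^2/(2*lambda)) = 10*log10(3.22*77^2/(2*0.07246)) = 51.2

51.2 dB


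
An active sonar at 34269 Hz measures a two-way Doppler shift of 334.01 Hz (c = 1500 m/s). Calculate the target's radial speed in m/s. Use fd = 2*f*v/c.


From fd = 2*f*v/c, v = c*fd/(2*f) = 1500 * 334.01 / (2*34269) = 7.31

7.31 m/s


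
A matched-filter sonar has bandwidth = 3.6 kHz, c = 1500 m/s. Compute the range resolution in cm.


dR = c/(2*BW) = 1500 / (2 * 3.6e3) = 0.2083 m = 20.83 cm

20.83 cm


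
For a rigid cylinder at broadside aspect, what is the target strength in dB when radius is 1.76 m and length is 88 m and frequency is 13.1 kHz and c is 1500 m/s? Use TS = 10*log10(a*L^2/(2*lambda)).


lambda = 1500/13100 = 0.1145 m
TS = 10*log10(1.76*88^2/(2*0.1145)) = 47.75

47.75 dB


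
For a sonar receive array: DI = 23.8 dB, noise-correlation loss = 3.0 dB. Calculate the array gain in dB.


AG = DI - L_corr = 23.8 - 3.0 = 20.8

20.8 dB


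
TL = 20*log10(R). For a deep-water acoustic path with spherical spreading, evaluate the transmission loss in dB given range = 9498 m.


TL = 20*log10(9498) = 79.55

79.55 dB


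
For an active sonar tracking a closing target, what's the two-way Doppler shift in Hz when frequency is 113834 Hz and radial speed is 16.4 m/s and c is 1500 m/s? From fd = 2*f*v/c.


fd = 2*f*v/c = 2 * 113834 * 16.4 / 1500 = 2489.17

2489.17 Hz


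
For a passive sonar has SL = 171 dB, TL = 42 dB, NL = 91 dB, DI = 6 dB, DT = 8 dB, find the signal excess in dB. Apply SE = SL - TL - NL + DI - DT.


SE = SL - TL - NL + DI - DT = 171 - 42 - 91 + 6 - 8 = 36

36 dB


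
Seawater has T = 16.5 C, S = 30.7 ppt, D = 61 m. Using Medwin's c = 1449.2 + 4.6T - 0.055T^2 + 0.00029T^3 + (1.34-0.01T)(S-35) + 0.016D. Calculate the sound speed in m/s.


c = 1449.2 + 4.6*16.5 - 0.055*16.5^2 + 0.00029*16.5^3 + (1.34 - 0.01*16.5)*(30.7 - 35) + 0.016*61 = 1507.35

1507.35 m/s


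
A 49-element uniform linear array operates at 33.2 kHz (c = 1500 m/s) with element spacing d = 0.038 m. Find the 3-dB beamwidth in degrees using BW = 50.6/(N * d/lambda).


Step 1: lambda = 1500/33200 = 0.04518 m
Step 2: d/lambda = 0.038/0.04518 = 0.8411
Step 3: BW = 50.6/(N * d/lambda) = 50.6/(49 * 0.8411) = 1.23

1.23 deg


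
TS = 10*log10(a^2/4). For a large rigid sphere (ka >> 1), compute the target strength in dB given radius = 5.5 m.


TS = 10*log10(5.5^2 / 4) = 10*log10(7.5625) = 8.79

8.79 dB


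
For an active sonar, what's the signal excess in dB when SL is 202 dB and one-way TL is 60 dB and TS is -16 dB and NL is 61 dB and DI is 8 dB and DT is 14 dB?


SE = SL - 2*TL + TS - NL + DI - DT = 202 - 2*60 + (-16) - 61 + 8 - 14 = -1

-1 dB


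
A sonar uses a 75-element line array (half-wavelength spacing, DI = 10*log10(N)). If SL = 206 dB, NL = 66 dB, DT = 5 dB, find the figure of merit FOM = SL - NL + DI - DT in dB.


Step 1: DI = 10*log10(75) = 18.75 dB
Step 2: FOM = SL - NL + DI - DT = 206 - 66 + 18.75 - 5 = 153.75

153.75 dB


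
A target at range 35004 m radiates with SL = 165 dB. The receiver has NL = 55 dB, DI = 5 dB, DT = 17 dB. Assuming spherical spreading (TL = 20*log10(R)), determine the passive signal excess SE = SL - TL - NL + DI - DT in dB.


7.12 dB


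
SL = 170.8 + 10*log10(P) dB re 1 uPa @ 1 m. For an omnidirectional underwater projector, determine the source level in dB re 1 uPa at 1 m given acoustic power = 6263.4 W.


208.77 dB


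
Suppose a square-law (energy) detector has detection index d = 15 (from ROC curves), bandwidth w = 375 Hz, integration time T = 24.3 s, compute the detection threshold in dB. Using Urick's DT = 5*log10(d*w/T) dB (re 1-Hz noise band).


11.82 dB


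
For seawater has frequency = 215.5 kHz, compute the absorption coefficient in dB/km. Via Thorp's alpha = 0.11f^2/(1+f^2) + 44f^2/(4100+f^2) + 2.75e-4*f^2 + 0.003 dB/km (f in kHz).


f^2 = 46440.25
alpha = 0.11*46440.25/(1+46440.25) + 44*46440.25/(4100+46440.25) + 2.75e-4*46440.25 + 0.003 = 53.315

53.315 dB/km


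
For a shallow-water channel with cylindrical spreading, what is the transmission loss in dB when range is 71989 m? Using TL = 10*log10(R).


TL = 10*log10(71989) = 48.57

48.57 dB


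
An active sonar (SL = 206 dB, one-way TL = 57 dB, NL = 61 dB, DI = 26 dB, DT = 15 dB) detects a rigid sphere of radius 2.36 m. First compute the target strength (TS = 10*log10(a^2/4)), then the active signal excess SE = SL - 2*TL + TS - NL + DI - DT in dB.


Step 1: TS = 10*log10(2.36^2/4) = 1.44 dB
Step 2: SE = SL - 2*TL + TS - NL + DI - DT = 206 - 2*57 + (1.44) - 61 + 26 - 15 = 43.44

43.44 dB


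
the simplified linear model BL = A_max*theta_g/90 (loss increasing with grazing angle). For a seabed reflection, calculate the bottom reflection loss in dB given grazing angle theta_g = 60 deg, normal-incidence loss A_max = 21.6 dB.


14.4 dB


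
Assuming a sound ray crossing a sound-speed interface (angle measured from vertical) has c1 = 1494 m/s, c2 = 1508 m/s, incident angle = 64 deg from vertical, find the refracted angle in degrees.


sin(theta2) = (c2/c1)*sin(theta1) = (1508/1494)*sin(64 deg) = 0.90722
theta2 = arcsin(0.90722) = 65.12

65.12 deg


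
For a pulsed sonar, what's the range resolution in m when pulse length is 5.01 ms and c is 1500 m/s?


dR = c*tau/2 = 1500 * 5.01e-3 / 2 = 3.7575

3.7575 m


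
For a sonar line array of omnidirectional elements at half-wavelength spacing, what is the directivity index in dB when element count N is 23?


13.62 dB


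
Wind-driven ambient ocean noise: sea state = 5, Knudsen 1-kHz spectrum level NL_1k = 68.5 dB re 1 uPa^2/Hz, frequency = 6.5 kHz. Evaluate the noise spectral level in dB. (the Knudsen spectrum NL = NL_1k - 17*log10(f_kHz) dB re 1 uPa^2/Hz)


54.68 dB


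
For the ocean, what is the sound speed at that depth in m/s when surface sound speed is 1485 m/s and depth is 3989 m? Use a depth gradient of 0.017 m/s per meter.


1552.813 m/s


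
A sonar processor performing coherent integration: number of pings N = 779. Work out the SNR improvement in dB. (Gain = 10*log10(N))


28.92 dB


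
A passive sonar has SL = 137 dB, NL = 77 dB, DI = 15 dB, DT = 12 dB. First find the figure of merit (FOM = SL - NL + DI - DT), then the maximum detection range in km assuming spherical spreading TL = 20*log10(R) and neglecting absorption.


Step 1: FOM = SL - NL + DI - DT = 137 - 77 + 15 - 12 = 63 dB
Step 2: at max range FOM = TL = 20*log10(R), so R = 10^(63/20) = 1412.54 m = 1.41 km

1.41 km


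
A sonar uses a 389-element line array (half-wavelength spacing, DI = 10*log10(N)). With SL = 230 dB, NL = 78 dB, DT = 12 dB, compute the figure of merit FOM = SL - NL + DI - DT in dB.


165.9 dB


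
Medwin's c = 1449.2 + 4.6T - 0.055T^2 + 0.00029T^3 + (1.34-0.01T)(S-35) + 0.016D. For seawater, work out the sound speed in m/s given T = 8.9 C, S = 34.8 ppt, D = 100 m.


1487.34 m/s


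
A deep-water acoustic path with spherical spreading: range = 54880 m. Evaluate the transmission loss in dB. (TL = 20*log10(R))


94.79 dB


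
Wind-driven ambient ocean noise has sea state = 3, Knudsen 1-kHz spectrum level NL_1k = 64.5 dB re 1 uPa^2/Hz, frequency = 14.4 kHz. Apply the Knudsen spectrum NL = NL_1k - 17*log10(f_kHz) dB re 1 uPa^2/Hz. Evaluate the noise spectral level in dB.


NL = NL_1k - 17*log10(f_kHz) = 64.5 - 17*log10(14.4) = 64.5 - (19.69) = 44.81

44.81 dB


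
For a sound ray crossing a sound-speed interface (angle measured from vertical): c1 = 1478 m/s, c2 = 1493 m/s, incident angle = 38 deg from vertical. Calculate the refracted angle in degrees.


38.46 deg


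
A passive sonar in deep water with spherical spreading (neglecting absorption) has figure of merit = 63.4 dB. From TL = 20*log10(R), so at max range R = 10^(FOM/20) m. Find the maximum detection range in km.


1.48 km


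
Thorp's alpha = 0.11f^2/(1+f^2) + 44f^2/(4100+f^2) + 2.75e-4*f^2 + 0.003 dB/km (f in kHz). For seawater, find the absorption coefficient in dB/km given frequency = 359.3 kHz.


f^2 = 129096.49
alpha = 0.11*129096.49/(1+129096.49) + 44*129096.49/(4100+129096.49) + 2.75e-4*129096.49 + 0.003 = 78.26

78.26 dB/km


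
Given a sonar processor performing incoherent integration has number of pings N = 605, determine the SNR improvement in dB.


13.91 dB


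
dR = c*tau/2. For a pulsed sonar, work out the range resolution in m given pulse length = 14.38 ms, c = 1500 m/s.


dR = c*tau/2 = 1500 * 14.38e-3 / 2 = 10.785

10.785 m


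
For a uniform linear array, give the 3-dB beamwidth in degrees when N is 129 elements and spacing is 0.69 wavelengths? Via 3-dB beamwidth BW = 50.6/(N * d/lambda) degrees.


0.57 deg


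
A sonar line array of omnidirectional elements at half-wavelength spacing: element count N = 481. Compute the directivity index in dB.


DI = 10*log10(481) = 26.82

26.82 dB


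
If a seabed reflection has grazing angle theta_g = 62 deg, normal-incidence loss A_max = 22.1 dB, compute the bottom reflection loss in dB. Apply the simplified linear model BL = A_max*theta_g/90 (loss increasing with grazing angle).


BL = A_max * theta_g / 90 = 22.1 * 62 / 90 = 15.22

15.22 dB


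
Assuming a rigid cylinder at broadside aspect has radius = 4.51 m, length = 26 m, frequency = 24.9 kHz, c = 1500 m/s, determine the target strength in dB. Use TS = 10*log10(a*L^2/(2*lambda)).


lambda = 1500/24900 = 0.06024 m
TS = 10*log10(4.51*26^2/(2*0.06024)) = 44.03

44.03 dB


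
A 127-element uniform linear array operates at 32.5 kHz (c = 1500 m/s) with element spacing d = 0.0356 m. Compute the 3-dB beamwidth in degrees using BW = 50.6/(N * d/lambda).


Step 1: lambda = 1500/32500 = 0.04615 m
Step 2: d/lambda = 0.0356/0.04615 = 0.7714
Step 3: BW = 50.6/(N * d/lambda) = 50.6/(127 * 0.7714) = 0.52

0.52 deg


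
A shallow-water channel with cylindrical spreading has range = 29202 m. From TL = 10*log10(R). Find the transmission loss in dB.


TL = 10*log10(29202) = 44.65

44.65 dB


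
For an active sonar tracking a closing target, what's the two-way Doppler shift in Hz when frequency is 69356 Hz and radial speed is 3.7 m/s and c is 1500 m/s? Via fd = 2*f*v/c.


fd = 2*f*v/c = 2 * 69356 * 3.7 / 1500 = 342.16

342.16 Hz


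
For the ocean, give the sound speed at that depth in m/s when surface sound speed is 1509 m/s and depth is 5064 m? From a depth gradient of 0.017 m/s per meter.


c = 1509 + 0.017 * 5064 = 1595.088

1595.088 m/s


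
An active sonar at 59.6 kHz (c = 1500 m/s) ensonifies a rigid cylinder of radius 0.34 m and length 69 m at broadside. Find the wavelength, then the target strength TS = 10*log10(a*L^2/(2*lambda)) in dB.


Step 1: lambda = c/f = 1500/59600 = 0.02517 m
Step 2: TS = 10*log10(a*L^2/(2*lambda)) = 10*log10(0.34*69^2/(2*0.02517)) = 45.07

45.07 dB


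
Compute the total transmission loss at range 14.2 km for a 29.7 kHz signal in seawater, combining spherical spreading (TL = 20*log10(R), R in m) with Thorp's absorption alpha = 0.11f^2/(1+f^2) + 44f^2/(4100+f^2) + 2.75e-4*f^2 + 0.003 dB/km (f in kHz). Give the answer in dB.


198.72 dB


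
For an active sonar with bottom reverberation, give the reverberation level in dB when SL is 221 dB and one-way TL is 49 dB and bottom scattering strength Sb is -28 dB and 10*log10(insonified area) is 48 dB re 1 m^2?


RL = SL - 2*TL + Sb + 10*log10(A) = 221 - 2*49 + (-28) + 48 = 143

143 dB


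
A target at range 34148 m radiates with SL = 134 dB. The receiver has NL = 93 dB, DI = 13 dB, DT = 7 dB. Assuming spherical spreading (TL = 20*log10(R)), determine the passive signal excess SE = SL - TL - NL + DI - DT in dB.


Step 1: TL = 20*log10(34148) = 90.67 dB
Step 2: SE = 134 - 90.67 - 93 + 13 - 7 = -43.67

-43.67 dB


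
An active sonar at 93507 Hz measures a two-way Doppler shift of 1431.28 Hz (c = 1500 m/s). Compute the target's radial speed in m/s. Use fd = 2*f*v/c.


11.48 m/s


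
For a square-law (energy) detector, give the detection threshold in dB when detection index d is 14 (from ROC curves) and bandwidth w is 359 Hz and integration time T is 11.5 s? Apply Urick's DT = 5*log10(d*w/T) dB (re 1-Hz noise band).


13.2 dB


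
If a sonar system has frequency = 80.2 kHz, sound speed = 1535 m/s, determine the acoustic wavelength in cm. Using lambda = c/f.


lambda = c/f = 1535 / 80200 = 0.0191 m = 1.91 cm

1.91 cm


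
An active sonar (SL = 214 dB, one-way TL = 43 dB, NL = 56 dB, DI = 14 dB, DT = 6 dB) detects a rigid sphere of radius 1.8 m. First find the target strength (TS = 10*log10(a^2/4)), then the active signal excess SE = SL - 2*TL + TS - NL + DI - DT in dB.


Step 1: TS = 10*log10(1.8^2/4) = -0.92 dB
Step 2: SE = SL - 2*TL + TS - NL + DI - DT = 214 - 2*43 + (-0.92) - 56 + 14 - 6 = 79.08

79.08 dB


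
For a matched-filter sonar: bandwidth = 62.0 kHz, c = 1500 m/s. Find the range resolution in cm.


dR = c/(2*BW) = 1500 / (2 * 62.0e3) = 0.0121 m = 1.21 cm

1.21 cm


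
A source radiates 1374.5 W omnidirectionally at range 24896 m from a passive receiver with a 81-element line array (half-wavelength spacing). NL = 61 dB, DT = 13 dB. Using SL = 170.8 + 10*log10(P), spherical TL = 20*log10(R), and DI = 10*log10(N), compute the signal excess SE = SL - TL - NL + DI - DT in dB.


Step 1: SL = 170.8 + 10*log10(1374.5) = 202.18 dB
Step 2: TL = 20*log10(24896) = 87.92 dB
Step 3: DI = 10*log10(81) = 19.08 dB
Step 4: SE = SL - TL - NL + DI - DT = 202.18 - 87.92 - 61 + 19.08 - 13 = 59.34

59.34 dB


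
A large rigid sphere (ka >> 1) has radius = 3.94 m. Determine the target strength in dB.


5.89 dB


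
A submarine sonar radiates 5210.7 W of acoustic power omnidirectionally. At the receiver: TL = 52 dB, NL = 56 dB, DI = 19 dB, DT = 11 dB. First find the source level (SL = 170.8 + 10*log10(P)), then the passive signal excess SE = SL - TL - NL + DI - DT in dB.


Step 1: SL = 170.8 + 10*log10(5210.7) = 207.97 dB
Step 2: SE = SL - TL - NL + DI - DT = 207.97 - 52 - 56 + 19 - 11 = 107.97

107.97 dB


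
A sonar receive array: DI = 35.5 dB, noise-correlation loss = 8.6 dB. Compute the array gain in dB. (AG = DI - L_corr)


26.9 dB


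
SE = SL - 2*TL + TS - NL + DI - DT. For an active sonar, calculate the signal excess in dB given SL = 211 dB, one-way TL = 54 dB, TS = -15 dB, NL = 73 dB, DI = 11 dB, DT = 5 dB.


SE = SL - 2*TL + TS - NL + DI - DT = 211 - 2*54 + (-15) - 73 + 11 - 5 = 21

21 dB


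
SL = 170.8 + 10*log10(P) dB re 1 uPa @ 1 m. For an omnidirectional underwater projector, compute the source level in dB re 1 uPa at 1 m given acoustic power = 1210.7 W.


SL = 170.8 + 10*log10(1210.7) = 170.8 + 30.83 = 201.63

201.63 dB


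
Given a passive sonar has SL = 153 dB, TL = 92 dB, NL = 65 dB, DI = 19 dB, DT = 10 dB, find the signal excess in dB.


5 dB


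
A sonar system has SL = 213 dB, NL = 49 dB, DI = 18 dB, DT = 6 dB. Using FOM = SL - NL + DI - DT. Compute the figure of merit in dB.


FOM = SL - NL + DI - DT = 213 - 49 + 18 - 6 = 176

176 dB


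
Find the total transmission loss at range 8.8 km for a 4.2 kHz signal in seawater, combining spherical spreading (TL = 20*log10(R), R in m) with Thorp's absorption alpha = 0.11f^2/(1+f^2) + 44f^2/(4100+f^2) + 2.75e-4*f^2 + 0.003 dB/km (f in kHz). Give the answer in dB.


81.53 dB


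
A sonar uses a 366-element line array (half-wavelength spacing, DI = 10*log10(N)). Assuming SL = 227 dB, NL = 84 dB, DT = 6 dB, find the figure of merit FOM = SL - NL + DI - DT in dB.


Step 1: DI = 10*log10(366) = 25.63 dB
Step 2: FOM = SL - NL + DI - DT = 227 - 84 + 25.63 - 6 = 162.63

162.63 dB


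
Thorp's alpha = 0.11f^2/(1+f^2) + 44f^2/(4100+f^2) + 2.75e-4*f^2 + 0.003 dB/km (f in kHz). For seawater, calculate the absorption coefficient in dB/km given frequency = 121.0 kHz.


38.513 dB/km


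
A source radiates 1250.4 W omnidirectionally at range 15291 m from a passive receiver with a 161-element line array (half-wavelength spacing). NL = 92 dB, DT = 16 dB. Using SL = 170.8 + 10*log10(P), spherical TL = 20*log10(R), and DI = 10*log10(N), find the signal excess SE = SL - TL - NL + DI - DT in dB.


Step 1: SL = 170.8 + 10*log10(1250.4) = 201.77 dB
Step 2: TL = 20*log10(15291) = 83.69 dB
Step 3: DI = 10*log10(161) = 22.07 dB
Step 4: SE = SL - TL - NL + DI - DT = 201.77 - 83.69 - 92 + 22.07 - 16 = 32.15

32.15 dB


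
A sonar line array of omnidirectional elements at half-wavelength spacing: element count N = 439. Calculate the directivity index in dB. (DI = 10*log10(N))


26.42 dB


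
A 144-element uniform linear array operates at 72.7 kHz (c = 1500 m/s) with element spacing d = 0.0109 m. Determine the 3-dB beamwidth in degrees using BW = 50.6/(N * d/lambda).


Step 1: lambda = 1500/72700 = 0.02063 m
Step 2: d/lambda = 0.0109/0.02063 = 0.5284
Step 3: BW = 50.6/(N * d/lambda) = 50.6/(144 * 0.5284) = 0.67

0.67 deg


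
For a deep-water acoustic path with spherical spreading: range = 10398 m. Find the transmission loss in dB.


TL = 20*log10(10398) = 80.34

80.34 dB


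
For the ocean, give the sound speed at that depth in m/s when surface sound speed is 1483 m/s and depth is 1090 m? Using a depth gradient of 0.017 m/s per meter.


c = 1483 + 0.017 * 1090 = 1501.53

1501.53 m/s


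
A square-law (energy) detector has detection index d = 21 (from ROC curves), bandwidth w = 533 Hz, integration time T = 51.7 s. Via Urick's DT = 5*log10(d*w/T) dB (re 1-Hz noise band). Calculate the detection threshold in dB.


DT = 5*log10(d*w/T) = 5*log10(21 * 533 / 51.7) = 5*log10(216.5) = 11.68

11.68 dB


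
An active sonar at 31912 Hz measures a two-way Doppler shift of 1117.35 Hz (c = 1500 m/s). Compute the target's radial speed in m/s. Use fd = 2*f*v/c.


26.26 m/s


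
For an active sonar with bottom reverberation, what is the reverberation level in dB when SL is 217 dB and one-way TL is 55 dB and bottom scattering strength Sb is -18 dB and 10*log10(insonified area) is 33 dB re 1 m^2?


122 dB


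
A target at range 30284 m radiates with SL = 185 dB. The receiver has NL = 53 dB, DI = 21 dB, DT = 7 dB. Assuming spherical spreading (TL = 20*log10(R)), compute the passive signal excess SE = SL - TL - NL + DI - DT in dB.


56.38 dB


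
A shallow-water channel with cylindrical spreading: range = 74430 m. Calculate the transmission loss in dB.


TL = 10*log10(74430) = 48.72

48.72 dB


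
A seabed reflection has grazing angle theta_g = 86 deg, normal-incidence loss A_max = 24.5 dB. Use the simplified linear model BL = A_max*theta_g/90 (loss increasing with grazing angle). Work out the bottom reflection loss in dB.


BL = A_max * theta_g / 90 = 24.5 * 86 / 90 = 23.41

23.41 dB


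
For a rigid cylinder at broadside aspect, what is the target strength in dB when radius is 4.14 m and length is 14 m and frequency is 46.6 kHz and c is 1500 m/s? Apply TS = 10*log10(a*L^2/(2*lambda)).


41.01 dB


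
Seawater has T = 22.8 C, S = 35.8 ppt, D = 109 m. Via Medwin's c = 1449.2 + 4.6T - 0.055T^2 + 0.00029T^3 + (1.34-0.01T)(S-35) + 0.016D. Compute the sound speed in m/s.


c = 1449.2 + 4.6*22.8 - 0.055*22.8^2 + 0.00029*22.8^3 + (1.34 - 0.01*22.8)*(35.8 - 35) + 0.016*109 = 1531.56

1531.56 m/s


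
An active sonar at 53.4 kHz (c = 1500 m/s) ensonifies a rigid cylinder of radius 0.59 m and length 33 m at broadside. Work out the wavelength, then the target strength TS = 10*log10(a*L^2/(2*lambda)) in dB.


Step 1: lambda = c/f = 1500/53400 = 0.02809 m
Step 2: TS = 10*log10(a*L^2/(2*lambda)) = 10*log10(0.59*33^2/(2*0.02809)) = 40.58

40.58 dB


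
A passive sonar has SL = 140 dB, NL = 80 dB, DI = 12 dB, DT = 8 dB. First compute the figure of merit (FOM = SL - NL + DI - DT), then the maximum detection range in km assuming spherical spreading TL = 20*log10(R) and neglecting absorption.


Step 1: FOM = SL - NL + DI - DT = 140 - 80 + 12 - 8 = 64 dB
Step 2: at max range FOM = TL = 20*log10(R), so R = 10^(64/20) = 1584.89 m = 1.58 km

1.58 km


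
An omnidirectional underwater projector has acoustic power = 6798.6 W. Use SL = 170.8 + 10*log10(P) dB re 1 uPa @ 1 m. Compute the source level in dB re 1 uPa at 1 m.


209.12 dB


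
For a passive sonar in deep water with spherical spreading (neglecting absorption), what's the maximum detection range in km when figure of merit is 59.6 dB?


At max range FOM = TL, so 20*log10(R) = 59.6
R = 10^(59.6/20) = 954.99 m = 0.95 km

0.95 km


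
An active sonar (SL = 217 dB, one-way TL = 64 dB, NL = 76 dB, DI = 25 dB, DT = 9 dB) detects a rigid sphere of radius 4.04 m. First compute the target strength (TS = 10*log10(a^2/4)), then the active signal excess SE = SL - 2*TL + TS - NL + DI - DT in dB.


Step 1: TS = 10*log10(4.04^2/4) = 6.11 dB
Step 2: SE = SL - 2*TL + TS - NL + DI - DT = 217 - 2*64 + (6.11) - 76 + 25 - 9 = 35.11

35.11 dB


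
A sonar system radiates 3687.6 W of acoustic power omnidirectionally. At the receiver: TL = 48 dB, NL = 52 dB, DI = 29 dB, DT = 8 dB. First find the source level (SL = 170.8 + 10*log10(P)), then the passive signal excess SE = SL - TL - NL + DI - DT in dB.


Step 1: SL = 170.8 + 10*log10(3687.6) = 206.47 dB
Step 2: SE = SL - TL - NL + DI - DT = 206.47 - 48 - 52 + 29 - 8 = 127.47

127.47 dB


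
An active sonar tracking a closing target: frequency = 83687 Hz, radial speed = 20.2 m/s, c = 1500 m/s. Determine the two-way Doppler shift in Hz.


fd = 2*f*v/c = 2 * 83687 * 20.2 / 1500 = 2253.97

2253.97 Hz


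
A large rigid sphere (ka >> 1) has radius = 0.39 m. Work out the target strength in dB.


-14.2 dB


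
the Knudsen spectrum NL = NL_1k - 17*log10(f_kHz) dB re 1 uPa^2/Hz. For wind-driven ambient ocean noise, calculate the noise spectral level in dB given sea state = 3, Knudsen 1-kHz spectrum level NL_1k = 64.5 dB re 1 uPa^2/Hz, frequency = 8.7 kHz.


48.53 dB


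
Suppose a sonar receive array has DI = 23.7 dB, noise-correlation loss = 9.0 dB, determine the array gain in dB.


14.7 dB


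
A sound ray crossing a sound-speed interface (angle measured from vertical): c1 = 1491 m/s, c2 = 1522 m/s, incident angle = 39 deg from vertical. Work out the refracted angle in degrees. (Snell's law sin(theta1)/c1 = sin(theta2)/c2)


sin(theta2) = (c2/c1)*sin(theta1) = (1522/1491)*sin(39 deg) = 0.6424
theta2 = arcsin(0.6424) = 39.97

39.97 deg


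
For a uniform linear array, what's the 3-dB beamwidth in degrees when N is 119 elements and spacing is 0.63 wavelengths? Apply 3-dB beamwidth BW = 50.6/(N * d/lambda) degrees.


BW = 50.6 / (119 * 0.63) = 50.6 / 74.97 = 0.67

0.67 deg


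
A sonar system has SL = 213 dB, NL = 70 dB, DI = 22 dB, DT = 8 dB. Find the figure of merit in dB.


FOM = SL - NL + DI - DT = 213 - 70 + 22 - 8 = 157

157 dB


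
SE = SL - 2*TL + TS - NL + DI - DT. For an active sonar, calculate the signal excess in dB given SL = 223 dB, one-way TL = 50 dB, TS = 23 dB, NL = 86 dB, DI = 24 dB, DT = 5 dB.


SE = SL - 2*TL + TS - NL + DI - DT = 223 - 2*50 + (23) - 86 + 24 - 5 = 79

79 dB


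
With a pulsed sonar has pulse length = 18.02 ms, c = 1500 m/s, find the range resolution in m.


dR = c*tau/2 = 1500 * 18.02e-3 / 2 = 13.515

13.515 m


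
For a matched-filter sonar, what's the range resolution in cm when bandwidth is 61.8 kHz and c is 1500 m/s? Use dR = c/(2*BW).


dR = c/(2*BW) = 1500 / (2 * 61.8e3) = 0.0121 m = 1.21 cm

1.21 cm


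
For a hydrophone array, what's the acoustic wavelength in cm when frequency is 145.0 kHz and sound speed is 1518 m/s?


lambda = c/f = 1518 / 145000 = 0.0105 m = 1.05 cm

1.05 cm


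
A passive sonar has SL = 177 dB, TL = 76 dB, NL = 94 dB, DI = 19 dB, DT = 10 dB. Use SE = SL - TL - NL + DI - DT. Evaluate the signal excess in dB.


SE = SL - TL - NL + DI - DT = 177 - 76 - 94 + 19 - 10 = 16

16 dB


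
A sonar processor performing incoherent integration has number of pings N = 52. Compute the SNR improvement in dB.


Gain = 5*log10(52) = 8.58

8.58 dB


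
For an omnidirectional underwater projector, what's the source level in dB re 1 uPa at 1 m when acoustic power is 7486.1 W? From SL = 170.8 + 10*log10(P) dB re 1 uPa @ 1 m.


SL = 170.8 + 10*log10(7486.1) = 170.8 + 38.74 = 209.54

209.54 dB


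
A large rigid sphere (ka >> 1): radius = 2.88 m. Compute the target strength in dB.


3.17 dB


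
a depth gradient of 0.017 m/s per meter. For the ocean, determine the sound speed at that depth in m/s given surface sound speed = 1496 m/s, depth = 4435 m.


1571.395 m/s


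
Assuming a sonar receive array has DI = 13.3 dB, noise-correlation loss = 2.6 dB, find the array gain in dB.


AG = DI - L_corr = 13.3 - 2.6 = 10.7

10.7 dB


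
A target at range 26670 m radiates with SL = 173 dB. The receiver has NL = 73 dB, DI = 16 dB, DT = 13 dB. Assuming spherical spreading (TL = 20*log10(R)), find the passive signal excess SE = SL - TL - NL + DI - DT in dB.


Step 1: TL = 20*log10(26670) = 88.52 dB
Step 2: SE = 173 - 88.52 - 73 + 16 - 13 = 14.48

14.48 dB


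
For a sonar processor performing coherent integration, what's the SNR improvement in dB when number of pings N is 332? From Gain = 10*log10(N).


Gain = 10*log10(332) = 25.21

25.21 dB


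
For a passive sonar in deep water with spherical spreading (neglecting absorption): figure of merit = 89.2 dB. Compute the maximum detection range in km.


At max range FOM = TL, so 20*log10(R) = 89.2
R = 10^(89.2/20) = 28840.32 m = 28.84 km

28.84 km


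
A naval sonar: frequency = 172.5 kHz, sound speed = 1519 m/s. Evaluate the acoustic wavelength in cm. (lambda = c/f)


lambda = c/f = 1519 / 172500 = 0.0088 m = 0.88 cm

0.88 cm


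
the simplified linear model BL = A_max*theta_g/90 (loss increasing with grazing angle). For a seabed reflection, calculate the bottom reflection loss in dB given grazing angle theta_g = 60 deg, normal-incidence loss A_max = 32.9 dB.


BL = A_max * theta_g / 90 = 32.9 * 60 / 90 = 21.93

21.93 dB


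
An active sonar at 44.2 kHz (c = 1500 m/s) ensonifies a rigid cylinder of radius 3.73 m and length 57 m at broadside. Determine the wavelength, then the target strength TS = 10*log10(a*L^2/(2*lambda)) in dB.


Step 1: lambda = c/f = 1500/44200 = 0.03394 m
Step 2: TS = 10*log10(a*L^2/(2*lambda)) = 10*log10(3.73*57^2/(2*0.03394)) = 52.52

52.52 dB


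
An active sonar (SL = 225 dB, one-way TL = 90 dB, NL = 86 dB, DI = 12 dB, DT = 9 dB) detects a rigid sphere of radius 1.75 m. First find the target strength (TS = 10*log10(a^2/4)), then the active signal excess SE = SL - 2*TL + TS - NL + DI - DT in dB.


Step 1: TS = 10*log10(1.75^2/4) = -1.16 dB
Step 2: SE = SL - 2*TL + TS - NL + DI - DT = 225 - 2*90 + (-1.16) - 86 + 12 - 9 = -39.16

-39.16 dB


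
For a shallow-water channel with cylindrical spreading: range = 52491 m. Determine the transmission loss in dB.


47.2 dB


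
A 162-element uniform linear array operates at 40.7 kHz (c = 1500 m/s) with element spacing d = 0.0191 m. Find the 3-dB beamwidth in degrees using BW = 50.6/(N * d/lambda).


0.6 deg


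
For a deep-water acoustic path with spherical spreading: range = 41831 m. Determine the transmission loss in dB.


TL = 20*log10(41831) = 92.43

92.43 dB


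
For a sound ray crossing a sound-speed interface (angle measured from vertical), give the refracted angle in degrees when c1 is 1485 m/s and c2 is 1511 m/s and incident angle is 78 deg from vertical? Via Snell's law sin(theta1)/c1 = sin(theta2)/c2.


sin(theta2) = (c2/c1)*sin(theta1) = (1511/1485)*sin(78 deg) = 0.99527
theta2 = arcsin(0.99527) = 84.43

84.43 deg


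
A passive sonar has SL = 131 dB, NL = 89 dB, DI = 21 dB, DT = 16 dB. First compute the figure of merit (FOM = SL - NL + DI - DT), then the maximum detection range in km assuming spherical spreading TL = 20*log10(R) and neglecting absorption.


Step 1: FOM = SL - NL + DI - DT = 131 - 89 + 21 - 16 = 47 dB
Step 2: at max range FOM = TL = 20*log10(R), so R = 10^(47/20) = 223.87 m = 0.22 km

0.22 km


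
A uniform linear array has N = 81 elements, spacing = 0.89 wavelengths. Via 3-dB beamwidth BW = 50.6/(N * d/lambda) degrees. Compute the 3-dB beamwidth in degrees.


BW = 50.6 / (81 * 0.89) = 50.6 / 72.09 = 0.7

0.7 deg


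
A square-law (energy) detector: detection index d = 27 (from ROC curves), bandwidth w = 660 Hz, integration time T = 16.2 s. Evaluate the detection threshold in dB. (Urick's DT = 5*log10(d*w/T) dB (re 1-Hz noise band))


15.21 dB


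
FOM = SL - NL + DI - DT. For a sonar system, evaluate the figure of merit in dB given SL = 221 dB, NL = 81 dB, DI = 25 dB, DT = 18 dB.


FOM = SL - NL + DI - DT = 221 - 81 + 25 - 18 = 147

147 dB


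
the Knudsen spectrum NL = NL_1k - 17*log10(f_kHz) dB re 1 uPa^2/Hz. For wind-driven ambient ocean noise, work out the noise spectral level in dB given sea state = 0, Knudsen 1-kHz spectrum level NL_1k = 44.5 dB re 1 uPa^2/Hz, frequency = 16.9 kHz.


NL = NL_1k - 17*log10(f_kHz) = 44.5 - 17*log10(16.9) = 44.5 - (20.87) = 23.63

23.63 dB


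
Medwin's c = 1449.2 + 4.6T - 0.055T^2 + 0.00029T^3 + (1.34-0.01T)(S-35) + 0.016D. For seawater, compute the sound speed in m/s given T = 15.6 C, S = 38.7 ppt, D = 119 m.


c = 1449.2 + 4.6*15.6 - 0.055*15.6^2 + 0.00029*15.6^3 + (1.34 - 0.01*15.6)*(38.7 - 35) + 0.016*119 = 1514.96

1514.96 m/s


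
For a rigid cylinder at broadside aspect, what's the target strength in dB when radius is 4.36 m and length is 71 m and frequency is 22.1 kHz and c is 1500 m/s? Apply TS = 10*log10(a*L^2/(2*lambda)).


lambda = 1500/22100 = 0.06787 m
TS = 10*log10(4.36*71^2/(2*0.06787)) = 52.09

52.09 dB


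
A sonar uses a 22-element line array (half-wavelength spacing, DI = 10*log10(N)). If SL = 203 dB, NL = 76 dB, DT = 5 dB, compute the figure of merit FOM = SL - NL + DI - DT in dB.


Step 1: DI = 10*log10(22) = 13.42 dB
Step 2: FOM = SL - NL + DI - DT = 203 - 76 + 13.42 - 5 = 135.42

135.42 dB


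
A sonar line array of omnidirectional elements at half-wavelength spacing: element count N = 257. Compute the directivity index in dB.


24.1 dB


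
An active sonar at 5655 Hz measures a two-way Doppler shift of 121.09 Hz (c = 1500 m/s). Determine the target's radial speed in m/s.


16.06 m/s


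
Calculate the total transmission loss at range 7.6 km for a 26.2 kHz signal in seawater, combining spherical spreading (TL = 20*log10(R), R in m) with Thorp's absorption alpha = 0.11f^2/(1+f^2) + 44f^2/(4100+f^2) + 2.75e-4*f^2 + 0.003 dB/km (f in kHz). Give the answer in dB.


Step 1 (Thorp): alpha = 0.11*686.44/(1+686.44) + 44*686.44/(4100+686.44) + 2.75e-4*686.44 + 0.003 = 6.6118 dB/km
Step 2: TL_spread = 20*log10(7600) = 77.62 dB
Step 3: TL_abs = alpha*R = 6.6118 * 7.6 = 50.25 dB
Step 4: TL_total = 77.62 + 50.25 = 127.87

127.87 dB


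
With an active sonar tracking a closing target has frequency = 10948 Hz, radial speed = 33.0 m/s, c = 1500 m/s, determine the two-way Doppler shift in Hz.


481.71 Hz


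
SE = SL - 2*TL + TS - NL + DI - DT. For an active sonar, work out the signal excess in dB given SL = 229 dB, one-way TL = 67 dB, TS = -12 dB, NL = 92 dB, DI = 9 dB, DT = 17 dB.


SE = SL - 2*TL + TS - NL + DI - DT = 229 - 2*67 + (-12) - 92 + 9 - 17 = -17

-17 dB


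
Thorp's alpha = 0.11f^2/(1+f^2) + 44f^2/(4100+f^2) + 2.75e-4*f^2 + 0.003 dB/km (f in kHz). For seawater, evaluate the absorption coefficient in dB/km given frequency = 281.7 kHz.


f^2 = 79354.89
alpha = 0.11*79354.89/(1+79354.89) + 44*79354.89/(4100+79354.89) + 2.75e-4*79354.89 + 0.003 = 63.774

63.774 dB/km


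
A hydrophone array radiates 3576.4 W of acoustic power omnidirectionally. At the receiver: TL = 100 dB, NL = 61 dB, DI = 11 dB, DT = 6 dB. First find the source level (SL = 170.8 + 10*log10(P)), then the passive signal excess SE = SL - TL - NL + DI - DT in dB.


Step 1: SL = 170.8 + 10*log10(3576.4) = 206.33 dB
Step 2: SE = SL - TL - NL + DI - DT = 206.33 - 100 - 61 + 11 - 6 = 50.33

50.33 dB


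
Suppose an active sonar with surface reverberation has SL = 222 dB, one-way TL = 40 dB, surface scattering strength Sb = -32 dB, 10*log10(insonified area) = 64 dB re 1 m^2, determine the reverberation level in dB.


RL = SL - 2*TL + Sb + 10*log10(A) = 222 - 2*40 + (-32) + 64 = 174

174 dB


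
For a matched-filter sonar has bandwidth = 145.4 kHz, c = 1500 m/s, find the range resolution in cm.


dR = c/(2*BW) = 1500 / (2 * 145.4e3) = 0.0052 m = 0.52 cm

0.52 cm


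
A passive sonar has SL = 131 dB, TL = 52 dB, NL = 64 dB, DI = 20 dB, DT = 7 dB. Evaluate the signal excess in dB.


SE = SL - TL - NL + DI - DT = 131 - 52 - 64 + 20 - 7 = 28

28 dB


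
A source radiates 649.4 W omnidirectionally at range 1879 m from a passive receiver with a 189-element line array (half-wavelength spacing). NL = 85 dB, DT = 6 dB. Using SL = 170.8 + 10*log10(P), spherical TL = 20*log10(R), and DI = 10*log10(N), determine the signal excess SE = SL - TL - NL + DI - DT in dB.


Step 1: SL = 170.8 + 10*log10(649.4) = 198.93 dB
Step 2: TL = 20*log10(1879) = 65.48 dB
Step 3: DI = 10*log10(189) = 22.76 dB
Step 4: SE = SL - TL - NL + DI - DT = 198.93 - 65.48 - 85 + 22.76 - 6 = 65.21

65.21 dB


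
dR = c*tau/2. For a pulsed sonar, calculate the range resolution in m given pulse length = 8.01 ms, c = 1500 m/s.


dR = c*tau/2 = 1500 * 8.01e-3 / 2 = 6.0075

6.0075 m


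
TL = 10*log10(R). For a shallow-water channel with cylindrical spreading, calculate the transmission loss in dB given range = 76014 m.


TL = 10*log10(76014) = 48.81

48.81 dB


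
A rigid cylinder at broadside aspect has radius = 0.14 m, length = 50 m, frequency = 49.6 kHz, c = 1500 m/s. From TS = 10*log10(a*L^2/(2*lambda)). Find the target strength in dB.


37.62 dB


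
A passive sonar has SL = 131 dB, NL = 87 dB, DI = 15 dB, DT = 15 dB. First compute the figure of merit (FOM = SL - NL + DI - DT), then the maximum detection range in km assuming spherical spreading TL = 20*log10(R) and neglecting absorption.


Step 1: FOM = SL - NL + DI - DT = 131 - 87 + 15 - 15 = 44 dB
Step 2: at max range FOM = TL = 20*log10(R), so R = 10^(44/20) = 158.49 m = 0.16 km

0.16 km


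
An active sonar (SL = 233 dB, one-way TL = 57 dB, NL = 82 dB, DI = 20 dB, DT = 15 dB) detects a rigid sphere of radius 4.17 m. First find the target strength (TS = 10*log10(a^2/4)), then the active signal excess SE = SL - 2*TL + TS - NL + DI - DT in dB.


Step 1: TS = 10*log10(4.17^2/4) = 6.38 dB
Step 2: SE = SL - 2*TL + TS - NL + DI - DT = 233 - 2*57 + (6.38) - 82 + 20 - 15 = 48.38

48.38 dB
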